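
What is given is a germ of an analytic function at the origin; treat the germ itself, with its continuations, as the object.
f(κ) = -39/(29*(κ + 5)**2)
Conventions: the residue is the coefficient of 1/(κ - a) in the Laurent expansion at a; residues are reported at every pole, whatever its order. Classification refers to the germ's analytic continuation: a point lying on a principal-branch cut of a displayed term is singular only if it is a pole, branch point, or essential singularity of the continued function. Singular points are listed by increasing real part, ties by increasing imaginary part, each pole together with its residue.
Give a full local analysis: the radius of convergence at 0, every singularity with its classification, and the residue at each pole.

Radius of convergence at 0: 5.
At -5: a pole of order 2; residue 0.

Denominator factor (κ + 5)^2: pole of order 2 at -5, modulus 5.
The radius of convergence is the smallest modulus among the singular points: 5.
At the order-2 pole -5 set g(κ) = (κ - (-5))^2*f(κ) = -39/29.
Order-2 pole: residue = g'(a); g'(-5) = 0, so the residue is 0.


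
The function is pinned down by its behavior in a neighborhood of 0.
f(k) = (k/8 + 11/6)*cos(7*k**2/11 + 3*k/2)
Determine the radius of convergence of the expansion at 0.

The factor cos(7*k**2/11 + 3*k/2) is entire and contributes no finite singular point.
The polynomial part has no poles.
No finite singular points: the Taylor series at 0 converges everywhere.

The radius of convergence is infinite.


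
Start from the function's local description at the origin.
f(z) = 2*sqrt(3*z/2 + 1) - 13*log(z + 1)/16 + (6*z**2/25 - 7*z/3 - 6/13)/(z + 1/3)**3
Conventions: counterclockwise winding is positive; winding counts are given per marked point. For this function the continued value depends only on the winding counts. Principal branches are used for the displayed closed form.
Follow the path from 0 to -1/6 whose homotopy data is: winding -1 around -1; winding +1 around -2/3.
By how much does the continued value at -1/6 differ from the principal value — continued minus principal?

The rational part is single-valued and drops out of the difference; each branch term changes only by its own monodromy.
(-13/16)*log(1 - z/(-1)): each positive loop around -1 adds 2*pi*i to the log, so winding -1 contributes (-13/16)*(-1)*2*pi*i = (13/8)*pi*i.
(2)*sqrt(1 - z/(-2/3)): winding +1 is odd, the square root flips sign, contributing -2*(2)*sqrt(1 - (-1/6)/(-2/3)) = -2*(2)*sqrt(3/4) = -(2)*sqrt(3).
Summing the contributions at z = -1/6 gives (-(2)*sqrt(3)) + ((13/8)*pi)*i.

Continued minus principal equals (-(2)*sqrt(3)) + ((13/8)*pi)*i.


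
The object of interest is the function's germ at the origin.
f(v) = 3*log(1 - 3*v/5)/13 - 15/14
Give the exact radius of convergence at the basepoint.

Branch term (3/13)*log(1 - v/(5/3)): its argument vanishes at v = 5/3, a logarithmic branch point, modulus 5/3.
The radius of convergence is the smallest modulus among the singular points: 5/3.

The radius of convergence is 5/3.


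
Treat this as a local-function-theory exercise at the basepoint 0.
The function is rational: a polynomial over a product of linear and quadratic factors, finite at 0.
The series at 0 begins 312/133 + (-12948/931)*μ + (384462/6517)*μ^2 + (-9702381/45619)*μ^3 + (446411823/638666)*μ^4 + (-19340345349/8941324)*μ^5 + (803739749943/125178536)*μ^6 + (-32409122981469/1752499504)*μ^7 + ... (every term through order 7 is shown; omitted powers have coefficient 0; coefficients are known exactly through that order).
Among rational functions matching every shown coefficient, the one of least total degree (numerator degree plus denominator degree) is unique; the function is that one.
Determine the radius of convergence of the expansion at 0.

No rational of total degree below 4 reproduces all 8 coefficients; solving the [0/4] Pade equations on them gives f(μ) = -13/(38*(μ + 1/2)**2*(μ**2 - 9*μ/8 - 7/12)), whose expansion matches every shown term.
Denominator factor (μ + 1/2)^2: pole of order 2 at -1/2, modulus 1/2.
Denominator factor (μ**2 - 9*μ/8 - 7/12): discriminant 691/192, real irrational roots 9/16 + (1/48)*sqrt(2073) and 9/16 - (1/48)*sqrt(2073); poles of order 1, moduli 9/16 + (1/48)*sqrt(2073) and -9/16 + (1/48)*sqrt(2073).
The radius of convergence is the smallest modulus among the singular points: -9/16 + (1/48)*sqrt(2073).

The radius of convergence is -9/16 + (1/48)*sqrt(2073).


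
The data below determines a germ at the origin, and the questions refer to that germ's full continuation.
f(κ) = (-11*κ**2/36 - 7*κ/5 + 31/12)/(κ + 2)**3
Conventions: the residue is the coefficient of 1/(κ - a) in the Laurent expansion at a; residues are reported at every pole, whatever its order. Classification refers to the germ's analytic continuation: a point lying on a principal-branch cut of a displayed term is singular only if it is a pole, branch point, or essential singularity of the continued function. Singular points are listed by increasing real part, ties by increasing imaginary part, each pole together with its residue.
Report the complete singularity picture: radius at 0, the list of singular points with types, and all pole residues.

Denominator factor (κ + 2)^3: pole of order 3 at -2, modulus 2.
The radius of convergence is the smallest modulus among the singular points: 2.
At the order-3 pole -2 set g(κ) = (κ - (-2))^3*f(κ) = -11*κ**2/36 - 7*κ/5 + 31/12.
Order-3 pole: residue = g''(a)/2; g''(-2) = -11/18, so the residue is -11/36.

Radius of convergence at 0: 2.
At -2: a pole of order 3; residue -11/36.


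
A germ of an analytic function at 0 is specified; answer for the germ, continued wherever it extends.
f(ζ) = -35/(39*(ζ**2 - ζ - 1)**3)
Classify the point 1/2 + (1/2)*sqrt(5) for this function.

The denominator factor ζ**2 - ζ - 1 vanishes at 1/2 + (1/2)*sqrt(5) and appears to the power 3; the numerator there equals -35/39, nonzero, and no other factor vanishes.
Hence a pole whose order is the multiplicity, 3.

The point is a pole of order 3.


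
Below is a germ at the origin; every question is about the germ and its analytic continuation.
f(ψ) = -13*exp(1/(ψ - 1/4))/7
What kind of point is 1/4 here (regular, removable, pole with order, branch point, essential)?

The exponent 1/(ψ - (1/4)) has a pole at 1/4, so exp(1/(ψ - (1/4))) takes every nonzero value near it: an essential singularity (not a pole of any order).

The point is an essential singularity.


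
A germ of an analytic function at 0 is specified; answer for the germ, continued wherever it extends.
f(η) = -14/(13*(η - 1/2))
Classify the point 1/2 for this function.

The denominator factor η - 1/2 vanishes at 1/2 and appears to the power 1; the numerator there equals -14/13, nonzero, and no other factor vanishes.
Hence a pole whose order is the multiplicity, 1.

The point is a pole of order 1.


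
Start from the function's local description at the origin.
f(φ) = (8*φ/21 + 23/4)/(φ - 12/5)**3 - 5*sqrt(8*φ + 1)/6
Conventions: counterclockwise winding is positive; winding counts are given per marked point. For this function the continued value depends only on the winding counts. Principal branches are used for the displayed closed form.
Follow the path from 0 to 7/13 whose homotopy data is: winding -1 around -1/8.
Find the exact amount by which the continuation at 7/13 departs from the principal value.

Continued minus principal equals (5/39)*sqrt(897).

The rational part is single-valued and drops out of the difference; each branch term changes only by its own monodromy.
(-5/6)*sqrt(1 - φ/(-1/8)): winding -1 is odd, the square root flips sign, contributing -2*(-5/6)*sqrt(1 - (7/13)/(-1/8)) = -2*(-5/6)*sqrt(69/13) = (5/39)*sqrt(897).
Summing the contributions at φ = 7/13 gives (5/39)*sqrt(897).


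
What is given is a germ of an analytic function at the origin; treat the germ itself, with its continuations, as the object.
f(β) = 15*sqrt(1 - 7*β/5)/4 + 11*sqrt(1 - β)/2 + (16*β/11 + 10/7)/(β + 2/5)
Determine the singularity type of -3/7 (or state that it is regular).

Denominator factors: β + 2/5 = -1/35 at β = -3/7 — none vanishes.
Branch term sqrt(1 - β/(1)): argument at -3/7 is 10/7, nonzero, so -3/7 is not its branch point (a point on a principal cut is still regular for the continued germ).
Branch term sqrt(1 - β/(5/7)): argument at -3/7 is 8/5, nonzero, so -3/7 is not its branch point (a point on a principal cut is still regular for the continued germ).
So the germ continues analytically to -3/7.

The point is a regular point.


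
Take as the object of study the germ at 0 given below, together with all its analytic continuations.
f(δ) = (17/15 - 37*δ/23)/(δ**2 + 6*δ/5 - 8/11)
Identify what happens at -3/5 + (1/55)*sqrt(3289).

The point is a pole of order 1.

The denominator factor δ**2 + 6*δ/5 - 8/11 vanishes at -3/5 + (1/55)*sqrt(3289) and appears to the power 1; the numerator there equals 724/345 - (37/1265)*sqrt(3289), nonzero, and no other factor vanishes.
Hence a pole whose order is the multiplicity, 1.


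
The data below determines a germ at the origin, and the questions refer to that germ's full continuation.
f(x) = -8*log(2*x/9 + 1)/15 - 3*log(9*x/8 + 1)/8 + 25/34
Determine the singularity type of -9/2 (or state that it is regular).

The point is a logarithmic branch point.

The term (-8/15)*log(1 - x/(-9/2)) has argument 1 - -9/2/(-9/2) = 0 at -9/2: a logarithmic (infinitely-sheeted) branch point; the remaining terms are analytic or single-valued there.


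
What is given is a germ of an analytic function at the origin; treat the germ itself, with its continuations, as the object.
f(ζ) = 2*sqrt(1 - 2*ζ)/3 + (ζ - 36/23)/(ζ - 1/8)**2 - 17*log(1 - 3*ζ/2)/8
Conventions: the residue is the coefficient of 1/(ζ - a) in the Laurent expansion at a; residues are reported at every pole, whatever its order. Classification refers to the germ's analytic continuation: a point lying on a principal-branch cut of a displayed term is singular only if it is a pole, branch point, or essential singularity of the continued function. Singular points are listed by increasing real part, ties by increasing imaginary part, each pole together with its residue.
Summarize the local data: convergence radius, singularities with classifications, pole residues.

Radius of convergence at 0: 1/8.
At 1/8: a pole of order 2; residue 1.
At 1/2: an algebraic (square-root) branch point.
At 2/3: a logarithmic branch point.

Denominator factor (ζ - 1/8)^2: pole of order 2 at 1/8, modulus 1/8.
Branch term (2/3)*sqrt(1 - ζ/(1/2)): its argument vanishes at ζ = 1/2, a square-root branch point, modulus 1/2.
Branch term (-17/8)*log(1 - ζ/(2/3)): its argument vanishes at ζ = 2/3, a logarithmic branch point, modulus 2/3.
The radius of convergence is the smallest modulus among the singular points: 1/8.
The branch terms are analytic at 1/8 and contribute nothing to the residue; only the rational part matters.
At the order-2 pole 1/8 set g(ζ) = (ζ - (1/8))^2*(rational part) = ζ - 36/23.
Order-2 pole: residue = g'(a); g'(1/8) = 1, so the residue is 1.
List the singular points by increasing real part (a conjugate pair: the negative imaginary part first).


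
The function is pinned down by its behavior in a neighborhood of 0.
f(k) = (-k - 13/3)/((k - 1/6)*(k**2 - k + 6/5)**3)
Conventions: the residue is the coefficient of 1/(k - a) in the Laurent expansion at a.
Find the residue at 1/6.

At the order-1 pole 1/6 set g(k) = (k - (1/6))*f(k) = (-k - 13/3)/(k**2 - k + 6/5)**3.
Simple pole: residue = g(a) at a = 1/6, which is -26244000/6967871.

The residue is -26244000/6967871.


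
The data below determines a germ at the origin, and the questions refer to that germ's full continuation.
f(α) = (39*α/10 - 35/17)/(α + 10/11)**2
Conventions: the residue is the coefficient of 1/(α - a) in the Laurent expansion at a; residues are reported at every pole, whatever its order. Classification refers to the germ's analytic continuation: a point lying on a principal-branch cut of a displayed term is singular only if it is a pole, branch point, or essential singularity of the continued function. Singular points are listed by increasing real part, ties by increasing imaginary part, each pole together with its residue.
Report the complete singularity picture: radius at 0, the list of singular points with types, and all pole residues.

Denominator factor (α + 10/11)^2: pole of order 2 at -10/11, modulus 10/11.
The radius of convergence is the smallest modulus among the singular points: 10/11.
At the order-2 pole -10/11 set g(α) = (α - (-10/11))^2*f(α) = 39*α/10 - 35/17.
Order-2 pole: residue = g'(a); g'(-10/11) = 39/10, so the residue is 39/10.

Radius of convergence at 0: 10/11.
At -10/11: a pole of order 2; residue 39/10.


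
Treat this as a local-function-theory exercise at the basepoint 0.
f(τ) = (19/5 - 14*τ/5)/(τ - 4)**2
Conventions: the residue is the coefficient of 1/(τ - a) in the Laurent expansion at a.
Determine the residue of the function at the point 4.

The residue is -14/5.

At the order-2 pole 4 set g(τ) = (τ - (4))^2*f(τ) = 19/5 - 14*τ/5.
Order-2 pole: residue = g'(a); g'(4) = -14/5, so the residue is -14/5.


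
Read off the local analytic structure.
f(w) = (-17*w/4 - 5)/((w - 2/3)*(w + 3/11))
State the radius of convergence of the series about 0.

Denominator factor (w + 3/11): pole of order 1 at -3/11, modulus 3/11.
Denominator factor (w - 2/3): pole of order 1 at 2/3, modulus 2/3.
The radius of convergence is the smallest modulus among the singular points: 3/11.

The radius of convergence is 3/11.


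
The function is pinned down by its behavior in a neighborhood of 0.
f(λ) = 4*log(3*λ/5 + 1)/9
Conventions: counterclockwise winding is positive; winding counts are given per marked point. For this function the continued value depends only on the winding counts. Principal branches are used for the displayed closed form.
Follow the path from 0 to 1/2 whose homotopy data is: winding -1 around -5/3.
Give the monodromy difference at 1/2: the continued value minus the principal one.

Continued minus principal equals -(8/9)*pi*i.

The rational part is single-valued and drops out of the difference; each branch term changes only by its own monodromy.
(4/9)*log(1 - λ/(-5/3)): each positive loop around -5/3 adds 2*pi*i to the log, so winding -1 contributes (4/9)*(-1)*2*pi*i = -(8/9)*pi*i.
Summing the contributions at λ = 1/2 gives -(8/9)*pi*i.


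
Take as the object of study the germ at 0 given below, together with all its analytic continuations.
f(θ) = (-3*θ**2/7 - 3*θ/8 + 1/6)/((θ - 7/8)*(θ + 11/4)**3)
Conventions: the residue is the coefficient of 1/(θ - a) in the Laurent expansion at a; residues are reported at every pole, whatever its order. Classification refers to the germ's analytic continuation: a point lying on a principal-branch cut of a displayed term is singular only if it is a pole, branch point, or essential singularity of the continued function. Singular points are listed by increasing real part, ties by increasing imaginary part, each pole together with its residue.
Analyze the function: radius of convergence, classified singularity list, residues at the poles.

Denominator factor (θ + 11/4)^3: pole of order 3 at -11/4, modulus 11/4.
Denominator factor (θ - 7/8): pole of order 1 at 7/8, modulus 7/8.
The radius of convergence is the smallest modulus among the singular points: 7/8.
At the order-3 pole -11/4 set g(θ) = (θ - (-11/4))^3*f(θ) = (-3*θ**2/7 - 3*θ/8 + 1/6)/(θ - 7/8).
Order-3 pole: residue = g''(a)/2; g''(-11/4) = 1504/73167, so the residue is 752/73167.
At the order-1 pole 7/8 set g(θ) = (θ - (7/8))*f(θ) = (-3*θ**2/7 - 3*θ/8 + 1/6)/(θ + 11/4)**3.
Simple pole: residue = g(a) at a = 7/8, which is -752/73167.
List the singular points by increasing real part (a conjugate pair: the negative imaginary part first).

Radius of convergence at 0: 7/8.
At -11/4: a pole of order 3; residue 752/73167.
At 7/8: a pole of order 1; residue -752/73167.


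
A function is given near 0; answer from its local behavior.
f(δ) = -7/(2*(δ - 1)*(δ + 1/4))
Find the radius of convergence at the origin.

Denominator factor (δ + 1/4): pole of order 1 at -1/4, modulus 1/4.
Denominator factor (δ - 1): pole of order 1 at 1, modulus 1.
The radius of convergence is the smallest modulus among the singular points: 1/4.

The radius of convergence is 1/4.


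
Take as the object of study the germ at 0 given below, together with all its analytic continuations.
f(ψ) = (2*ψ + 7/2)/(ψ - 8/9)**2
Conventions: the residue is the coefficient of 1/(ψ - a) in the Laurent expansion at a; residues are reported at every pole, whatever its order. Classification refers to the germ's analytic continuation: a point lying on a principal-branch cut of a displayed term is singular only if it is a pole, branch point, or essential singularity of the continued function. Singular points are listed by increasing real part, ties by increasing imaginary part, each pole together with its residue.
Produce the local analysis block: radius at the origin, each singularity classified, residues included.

Denominator factor (ψ - 8/9)^2: pole of order 2 at 8/9, modulus 8/9.
The radius of convergence is the smallest modulus among the singular points: 8/9.
At the order-2 pole 8/9 set g(ψ) = (ψ - (8/9))^2*f(ψ) = 2*ψ + 7/2.
Order-2 pole: residue = g'(a); g'(8/9) = 2, so the residue is 2.

Radius of convergence at 0: 8/9.
At 8/9: a pole of order 2; residue 2.


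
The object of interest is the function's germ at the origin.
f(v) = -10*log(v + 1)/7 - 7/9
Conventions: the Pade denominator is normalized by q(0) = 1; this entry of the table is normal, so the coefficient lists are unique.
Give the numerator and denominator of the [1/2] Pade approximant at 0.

Taylor coefficients needed (expand at 0): a_0 = -7/9, a_1 = -10/7, a_2 = 5/7, a_3 = -10/21.
Write the denominator as Q(v) = 1 + q1*v + q2*v^2. Requiring Q*f - P = O(v^4) with deg P <= 1 kills the coefficients of v^2..v^3 in Q*f:
  v^2: a_2 + q1*a_1 + q2*a_0 = 0, i.e. 5/7 + (-10/7)*q1 + (-7/9)*q2 = 0.
  v^3: a_3 + q1*a_2 + q2*a_1 = 0, i.e. -10/21 + (5/7)*q1 + (-10/7)*q2 = 0.
Solving this linear system: q1 = 368/687, q2 = -15/229.
The numerator is Q*f truncated at degree 1: P0 = a_0 = -7/9; P1 = a_1 + q1*a_0 = -79862/43281.

The Pade approximant has numerator coefficients [-7/9, -79862/43281]; denominator coefficients [1, 368/687, -15/229].


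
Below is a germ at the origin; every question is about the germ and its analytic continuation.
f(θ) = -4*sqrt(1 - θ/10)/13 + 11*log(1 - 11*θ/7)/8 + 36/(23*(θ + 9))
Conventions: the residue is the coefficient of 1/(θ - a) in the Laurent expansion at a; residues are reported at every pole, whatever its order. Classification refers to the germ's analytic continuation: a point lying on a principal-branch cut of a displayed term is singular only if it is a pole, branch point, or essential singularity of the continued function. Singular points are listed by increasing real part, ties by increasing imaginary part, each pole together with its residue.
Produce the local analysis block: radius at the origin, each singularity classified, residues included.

Denominator factor (θ + 9): pole of order 1 at -9, modulus 9.
Branch term (11/8)*log(1 - θ/(7/11)): its argument vanishes at θ = 7/11, a logarithmic branch point, modulus 7/11.
Branch term (-4/13)*sqrt(1 - θ/(10)): its argument vanishes at θ = 10, a square-root branch point, modulus 10.
The radius of convergence is the smallest modulus among the singular points: 7/11.
The branch terms are analytic at -9 and contribute nothing to the residue; only the rational part matters.
At the order-1 pole -9 set g(θ) = (θ - (-9))*(rational part) = 36/23.
Simple pole: residue = g(a) at a = -9, which is 36/23.
List the singular points by increasing real part (a conjugate pair: the negative imaginary part first).

Radius of convergence at 0: 7/11.
At -9: a pole of order 1; residue 36/23.
At 7/11: a logarithmic branch point.
At 10: an algebraic (square-root) branch point.


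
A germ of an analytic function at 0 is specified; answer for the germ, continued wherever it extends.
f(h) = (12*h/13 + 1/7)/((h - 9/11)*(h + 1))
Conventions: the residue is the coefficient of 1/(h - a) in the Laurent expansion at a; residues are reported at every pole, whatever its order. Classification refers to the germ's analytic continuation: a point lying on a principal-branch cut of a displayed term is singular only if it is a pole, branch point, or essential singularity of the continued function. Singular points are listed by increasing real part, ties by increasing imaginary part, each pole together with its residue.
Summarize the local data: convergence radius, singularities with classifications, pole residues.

Radius of convergence at 0: 9/11.
At -1: a pole of order 1; residue 781/1820.
At 9/11: a pole of order 1; residue 899/1820.

Denominator factor (h - 9/11): pole of order 1 at 9/11, modulus 9/11.
Denominator factor (h + 1): pole of order 1 at -1, modulus 1.
The radius of convergence is the smallest modulus among the singular points: 9/11.
At the order-1 pole -1 set g(h) = (h - (-1))*f(h) = (12*h/13 + 1/7)/(h - 9/11).
Simple pole: residue = g(a) at a = -1, which is 781/1820.
At the order-1 pole 9/11 set g(h) = (h - (9/11))*f(h) = (12*h/13 + 1/7)/(h + 1).
Simple pole: residue = g(a) at a = 9/11, which is 899/1820.
List the singular points by increasing real part (a conjugate pair: the negative imaginary part first).


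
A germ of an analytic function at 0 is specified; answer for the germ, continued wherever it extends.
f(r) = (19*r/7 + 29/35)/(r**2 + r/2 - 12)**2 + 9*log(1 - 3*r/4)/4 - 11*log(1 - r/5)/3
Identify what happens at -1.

The point is a regular point.

Denominator factors: r**2 + r/2 - 12 = -23/2 at r = -1 — none vanishes.
Branch term log(1 - r/(5)): argument at -1 is 6/5, nonzero, so -1 is not its branch point (a point on a principal cut is still regular for the continued germ).
Branch term log(1 - r/(4/3)): argument at -1 is 7/4, nonzero, so -1 is not its branch point (a point on a principal cut is still regular for the continued germ).
So the germ continues analytically to -1.


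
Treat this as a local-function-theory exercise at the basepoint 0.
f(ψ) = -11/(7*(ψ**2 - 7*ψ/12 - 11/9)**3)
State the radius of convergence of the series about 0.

The radius of convergence is -7/24 + (1/24)*sqrt(753).

Denominator factor (ψ**2 - 7*ψ/12 - 11/9)^3: discriminant 251/48, real irrational roots 7/24 + (1/24)*sqrt(753) and 7/24 - (1/24)*sqrt(753); poles of order 3, moduli 7/24 + (1/24)*sqrt(753) and -7/24 + (1/24)*sqrt(753).
The radius of convergence is the smallest modulus among the singular points: -7/24 + (1/24)*sqrt(753).


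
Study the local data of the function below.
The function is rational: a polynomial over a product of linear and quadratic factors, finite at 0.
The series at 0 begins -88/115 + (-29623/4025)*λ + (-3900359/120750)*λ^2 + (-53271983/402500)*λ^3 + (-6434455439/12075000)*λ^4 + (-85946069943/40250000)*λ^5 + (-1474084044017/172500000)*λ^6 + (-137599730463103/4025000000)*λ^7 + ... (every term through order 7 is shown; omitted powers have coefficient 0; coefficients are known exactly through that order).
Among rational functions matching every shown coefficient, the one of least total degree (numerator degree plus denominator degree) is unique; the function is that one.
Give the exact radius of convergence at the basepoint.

The radius of convergence is 1/4.

No rational of total degree below 4 reproduces all 8 coefficients; solving the [2/2] Pade equations on them gives f(λ) = (14*λ**2/33 - 11*λ/14 - 4/23)/((λ - 10/11)*(λ - 1/4)), whose expansion matches every shown term.
Denominator factor (λ - 10/11): pole of order 1 at 10/11, modulus 10/11.
Denominator factor (λ - 1/4): pole of order 1 at 1/4, modulus 1/4.
The radius of convergence is the smallest modulus among the singular points: 1/4.


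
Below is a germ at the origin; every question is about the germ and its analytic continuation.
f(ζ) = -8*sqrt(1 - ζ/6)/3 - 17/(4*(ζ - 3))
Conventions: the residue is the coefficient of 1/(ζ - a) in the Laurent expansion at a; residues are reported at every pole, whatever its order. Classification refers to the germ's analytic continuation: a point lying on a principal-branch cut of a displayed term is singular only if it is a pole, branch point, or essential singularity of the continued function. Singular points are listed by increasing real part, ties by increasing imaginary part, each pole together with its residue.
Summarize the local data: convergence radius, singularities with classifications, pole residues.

Radius of convergence at 0: 3.
At 3: a pole of order 1; residue -17/4.
At 6: an algebraic (square-root) branch point.

Denominator factor (ζ - 3): pole of order 1 at 3, modulus 3.
Branch term (-8/3)*sqrt(1 - ζ/(6)): its argument vanishes at ζ = 6, a square-root branch point, modulus 6.
The radius of convergence is the smallest modulus among the singular points: 3.
The branch term is analytic at 3 and contributes nothing to the residue; only the rational part matters.
At the order-1 pole 3 set g(ζ) = (ζ - (3))*(rational part) = -17/4.
Simple pole: residue = g(a) at a = 3, which is -17/4.
List the singular points by increasing real part (a conjugate pair: the negative imaginary part first).


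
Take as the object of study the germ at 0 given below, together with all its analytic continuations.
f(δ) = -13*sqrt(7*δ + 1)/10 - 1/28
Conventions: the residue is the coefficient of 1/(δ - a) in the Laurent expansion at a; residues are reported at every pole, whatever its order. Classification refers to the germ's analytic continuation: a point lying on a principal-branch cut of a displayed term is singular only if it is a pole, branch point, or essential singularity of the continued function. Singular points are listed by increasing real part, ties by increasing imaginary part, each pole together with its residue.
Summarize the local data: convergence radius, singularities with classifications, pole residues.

Branch term (-13/10)*sqrt(1 - δ/(-1/7)): its argument vanishes at δ = -1/7, a square-root branch point, modulus 1/7.
The radius of convergence is the smallest modulus among the singular points: 1/7.

Radius of convergence at 0: 1/7.
At -1/7: an algebraic (square-root) branch point.


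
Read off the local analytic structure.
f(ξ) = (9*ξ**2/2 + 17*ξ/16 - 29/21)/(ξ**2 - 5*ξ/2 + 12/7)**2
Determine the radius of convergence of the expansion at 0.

Denominator factor (ξ**2 - 5*ξ/2 + 12/7)^2: discriminant -17/28, complex-conjugate roots (5/4) + ((1/28)*sqrt(119))*i and (5/4) - ((1/28)*sqrt(119))*i; poles of order 2, moduli (2/7)*sqrt(21) and (2/7)*sqrt(21).
The radius of convergence is the smallest modulus among the singular points: (2/7)*sqrt(21).

The radius of convergence is (2/7)*sqrt(21).


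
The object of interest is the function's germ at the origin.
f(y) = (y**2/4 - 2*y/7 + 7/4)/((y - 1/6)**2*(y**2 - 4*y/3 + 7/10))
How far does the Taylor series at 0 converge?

The radius of convergence is 1/6.

Denominator factor (y**2 - 4*y/3 + 7/10): discriminant -46/45, complex-conjugate roots (2/3) + ((1/30)*sqrt(230))*i and (2/3) - ((1/30)*sqrt(230))*i; poles of order 1, moduli (1/10)*sqrt(70) and (1/10)*sqrt(70).
Denominator factor (y - 1/6)^2: pole of order 2 at 1/6, modulus 1/6.
The radius of convergence is the smallest modulus among the singular points: 1/6.


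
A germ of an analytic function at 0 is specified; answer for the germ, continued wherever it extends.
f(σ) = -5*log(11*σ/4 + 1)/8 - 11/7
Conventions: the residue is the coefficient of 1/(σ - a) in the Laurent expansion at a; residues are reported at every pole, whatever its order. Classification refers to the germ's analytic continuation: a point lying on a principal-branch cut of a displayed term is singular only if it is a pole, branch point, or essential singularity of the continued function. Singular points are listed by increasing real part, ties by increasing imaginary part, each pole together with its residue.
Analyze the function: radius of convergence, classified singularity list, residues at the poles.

Radius of convergence at 0: 4/11.
At -4/11: a logarithmic branch point.

Branch term (-5/8)*log(1 - σ/(-4/11)): its argument vanishes at σ = -4/11, a logarithmic branch point, modulus 4/11.
The radius of convergence is the smallest modulus among the singular points: 4/11.


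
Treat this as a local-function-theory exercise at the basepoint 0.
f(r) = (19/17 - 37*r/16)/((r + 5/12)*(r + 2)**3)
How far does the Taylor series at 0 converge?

The radius of convergence is 5/12.

Denominator factor (r + 2)^3: pole of order 3 at -2, modulus 2.
Denominator factor (r + 5/12): pole of order 1 at -5/12, modulus 5/12.
The radius of convergence is the smallest modulus among the singular points: 5/12.


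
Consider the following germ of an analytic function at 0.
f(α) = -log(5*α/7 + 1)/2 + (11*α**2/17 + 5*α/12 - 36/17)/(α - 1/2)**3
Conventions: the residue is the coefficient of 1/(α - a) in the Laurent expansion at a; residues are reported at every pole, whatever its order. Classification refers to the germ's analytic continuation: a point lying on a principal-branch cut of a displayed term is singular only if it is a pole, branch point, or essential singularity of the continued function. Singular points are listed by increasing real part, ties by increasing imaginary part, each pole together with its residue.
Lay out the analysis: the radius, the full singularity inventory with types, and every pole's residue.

Radius of convergence at 0: 1/2.
At -7/5: a logarithmic branch point.
At 1/2: a pole of order 3; residue 11/17.

Denominator factor (α - 1/2)^3: pole of order 3 at 1/2, modulus 1/2.
Branch term (-1/2)*log(1 - α/(-7/5)): its argument vanishes at α = -7/5, a logarithmic branch point, modulus 7/5.
The radius of convergence is the smallest modulus among the singular points: 1/2.
The branch term is analytic at 1/2 and contributes nothing to the residue; only the rational part matters.
At the order-3 pole 1/2 set g(α) = (α - (1/2))^3*(rational part) = 11*α**2/17 + 5*α/12 - 36/17.
Order-3 pole: residue = g''(a)/2; g''(1/2) = 22/17, so the residue is 11/17.
List the singular points by increasing real part (a conjugate pair: the negative imaginary part first).


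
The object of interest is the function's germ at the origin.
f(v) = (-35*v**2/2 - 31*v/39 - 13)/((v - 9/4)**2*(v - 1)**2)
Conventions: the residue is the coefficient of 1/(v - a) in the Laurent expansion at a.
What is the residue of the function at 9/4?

At the order-2 pole 9/4 set g(v) = (v - (9/4))^2*f(v) = (-35*v**2/2 - 31*v/39 - 13)/(v - 1)**2.
Order-2 pole: residue = g'(a); g'(9/4) = 20608/375, so the residue is 20608/375.

The residue is 20608/375.


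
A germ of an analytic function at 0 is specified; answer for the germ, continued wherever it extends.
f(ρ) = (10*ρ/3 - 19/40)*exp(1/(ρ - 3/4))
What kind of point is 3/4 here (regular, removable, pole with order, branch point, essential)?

The point is an essential singularity.

The exponent 1/(ρ - (3/4)) has a pole at 3/4, so exp(1/(ρ - (3/4))) takes every nonzero value near it: an essential singularity (not a pole of any order).


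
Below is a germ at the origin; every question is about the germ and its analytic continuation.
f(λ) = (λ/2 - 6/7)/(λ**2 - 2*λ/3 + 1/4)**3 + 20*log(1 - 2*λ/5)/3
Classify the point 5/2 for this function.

The point is a logarithmic branch point.

The term (20/3)*log(1 - λ/(5/2)) has argument 1 - 5/2/(5/2) = 0 at 5/2: a logarithmic (infinitely-sheeted) branch point; the remaining terms are analytic or single-valued there.


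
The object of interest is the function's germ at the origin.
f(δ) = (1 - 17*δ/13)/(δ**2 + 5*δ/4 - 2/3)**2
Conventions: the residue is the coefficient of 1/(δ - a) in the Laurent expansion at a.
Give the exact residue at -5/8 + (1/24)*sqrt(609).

The factor δ**2 + 5*δ/4 - 2/3 splits as (δ - a)(δ - a') with a = -5/8 + (1/24)*sqrt(609), a' = -5/8 - (1/24)*sqrt(609). At the order-2 pole a set g(δ) = (δ - a)^2*f(δ) = [1 - 17*δ/13] / (δ - a')^2.
Order-2 pole: residue = g'(a); g'(-5/8 + (1/24)*sqrt(609)) = -(1296/76531)*sqrt(609), so the residue is -(1296/76531)*sqrt(609).

The residue is -(1296/76531)*sqrt(609).


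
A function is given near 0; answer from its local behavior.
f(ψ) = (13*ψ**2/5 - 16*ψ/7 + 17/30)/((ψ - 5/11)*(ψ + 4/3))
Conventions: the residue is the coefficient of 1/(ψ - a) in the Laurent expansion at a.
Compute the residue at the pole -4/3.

The residue is -57079/12390.

At the order-1 pole -4/3 set g(ψ) = (ψ - (-4/3))*f(ψ) = (13*ψ**2/5 - 16*ψ/7 + 17/30)/(ψ - 5/11).
Simple pole: residue = g(a) at a = -4/3, which is -57079/12390.


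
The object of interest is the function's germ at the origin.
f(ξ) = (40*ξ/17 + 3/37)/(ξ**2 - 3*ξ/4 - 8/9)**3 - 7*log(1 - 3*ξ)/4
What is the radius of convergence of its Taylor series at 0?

The radius of convergence is 1/3.

Denominator factor (ξ**2 - 3*ξ/4 - 8/9)^3: discriminant 593/144, real irrational roots 3/8 + (1/24)*sqrt(593) and 3/8 - (1/24)*sqrt(593); poles of order 3, moduli 3/8 + (1/24)*sqrt(593) and -3/8 + (1/24)*sqrt(593).
Branch term (-7/4)*log(1 - ξ/(1/3)): its argument vanishes at ξ = 1/3, a logarithmic branch point, modulus 1/3.
The radius of convergence is the smallest modulus among the singular points: 1/3.


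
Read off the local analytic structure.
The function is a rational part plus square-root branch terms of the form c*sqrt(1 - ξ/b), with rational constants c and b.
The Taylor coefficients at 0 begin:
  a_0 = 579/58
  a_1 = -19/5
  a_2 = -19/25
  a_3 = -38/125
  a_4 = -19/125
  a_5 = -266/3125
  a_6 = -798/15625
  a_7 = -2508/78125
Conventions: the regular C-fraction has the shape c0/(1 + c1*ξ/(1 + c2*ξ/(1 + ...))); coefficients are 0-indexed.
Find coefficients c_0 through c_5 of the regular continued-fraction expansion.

The regular C-fraction coefficients are [579/58, 1102/2895, -1681/2895, -579/8405, -2783/8405, -1681/13915].

Taylor coefficients (read off): a_0 = 579/58, a_1 = -19/5, a_2 = -19/25, a_3 = -38/125, a_4 = -19/125, a_5 = -266/3125.
c0 = a_0 = 579/58. Peel one level at a time: if S = 1 + c*ξ/S' with S'(0) = 1, then c is the ξ-coefficient of S and S' = c*ξ/(S - 1).
S_1 = c0/f = 1 + (1102/2895)*ξ + (1852462/8381025)*ξ^2 + ...; c1 = 1102/2895.
S_2 = c1*ξ/(S_1 - 1) = 1 + (-1681/2895)*ξ + (-1/25)*ξ^2 + ...; c2 = -1681/2895.
S_3 = c2*ξ/(S_2 - 1) = 1 + (-579/8405)*ξ + (-1611357/70644025)*ξ^2 + ...; c3 = -579/8405.
S_4 = c3*ξ/(S_3 - 1) = 1 + (-2783/8405)*ξ + (-1/25)*ξ^2 + ...; c4 = -2783/8405.
S_5 = c4*ξ/(S_4 - 1) = 1 + (-1681/13915)*ξ + ...; c5 = -1681/13915.


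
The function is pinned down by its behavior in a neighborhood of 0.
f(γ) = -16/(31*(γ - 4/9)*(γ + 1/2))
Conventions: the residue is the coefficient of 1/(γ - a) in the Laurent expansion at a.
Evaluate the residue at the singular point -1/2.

The residue is 288/527.

At the order-1 pole -1/2 set g(γ) = (γ - (-1/2))*f(γ) = -16/(31*(γ - 4/9)).
Simple pole: residue = g(a) at a = -1/2, which is 288/527.


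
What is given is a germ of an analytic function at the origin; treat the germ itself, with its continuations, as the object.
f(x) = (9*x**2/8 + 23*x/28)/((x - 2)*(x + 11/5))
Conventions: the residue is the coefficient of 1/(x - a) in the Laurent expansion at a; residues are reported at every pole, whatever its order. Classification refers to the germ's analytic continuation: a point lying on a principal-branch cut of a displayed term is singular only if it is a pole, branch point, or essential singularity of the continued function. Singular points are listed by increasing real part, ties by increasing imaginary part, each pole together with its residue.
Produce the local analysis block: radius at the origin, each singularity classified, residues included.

Radius of convergence at 0: 2.
At -11/5: a pole of order 1; residue -5093/5880.
At 2: a pole of order 1; residue 215/147.

Denominator factor (x - 2): pole of order 1 at 2, modulus 2.
Denominator factor (x + 11/5): pole of order 1 at -11/5, modulus 11/5.
The radius of convergence is the smallest modulus among the singular points: 2.
At the order-1 pole -11/5 set g(x) = (x - (-11/5))*f(x) = (9*x**2/8 + 23*x/28)/(x - 2).
Simple pole: residue = g(a) at a = -11/5, which is -5093/5880.
At the order-1 pole 2 set g(x) = (x - (2))*f(x) = (9*x**2/8 + 23*x/28)/(x + 11/5).
Simple pole: residue = g(a) at a = 2, which is 215/147.
List the singular points by increasing real part (a conjugate pair: the negative imaginary part first).


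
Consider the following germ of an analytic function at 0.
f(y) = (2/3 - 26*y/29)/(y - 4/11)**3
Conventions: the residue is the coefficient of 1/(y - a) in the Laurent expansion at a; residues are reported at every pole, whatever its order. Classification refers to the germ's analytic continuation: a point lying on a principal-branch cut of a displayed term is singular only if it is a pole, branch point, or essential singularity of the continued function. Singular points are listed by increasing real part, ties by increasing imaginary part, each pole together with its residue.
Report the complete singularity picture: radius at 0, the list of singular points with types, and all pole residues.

Denominator factor (y - 4/11)^3: pole of order 3 at 4/11, modulus 4/11.
The radius of convergence is the smallest modulus among the singular points: 4/11.
At the order-3 pole 4/11 set g(y) = (y - (4/11))^3*f(y) = 2/3 - 26*y/29.
Order-3 pole: residue = g''(a)/2; g''(4/11) = 0, so the residue is 0.

Radius of convergence at 0: 4/11.
At 4/11: a pole of order 3; residue 0.


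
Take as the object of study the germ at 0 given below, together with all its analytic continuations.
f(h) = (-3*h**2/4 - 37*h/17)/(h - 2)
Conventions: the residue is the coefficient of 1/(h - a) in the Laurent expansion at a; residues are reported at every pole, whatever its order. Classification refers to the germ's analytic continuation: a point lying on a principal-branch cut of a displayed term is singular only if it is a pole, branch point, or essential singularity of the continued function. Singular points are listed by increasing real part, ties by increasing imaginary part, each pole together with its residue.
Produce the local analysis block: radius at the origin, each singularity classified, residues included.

Denominator factor (h - 2): pole of order 1 at 2, modulus 2.
The radius of convergence is the smallest modulus among the singular points: 2.
At the order-1 pole 2 set g(h) = (h - (2))*f(h) = -3*h**2/4 - 37*h/17.
Simple pole: residue = g(a) at a = 2, which is -125/17.

Radius of convergence at 0: 2.
At 2: a pole of order 1; residue -125/17.


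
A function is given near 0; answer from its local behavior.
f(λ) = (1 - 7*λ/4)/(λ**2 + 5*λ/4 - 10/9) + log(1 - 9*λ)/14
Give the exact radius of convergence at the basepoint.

Denominator factor (λ**2 + 5*λ/4 - 10/9): discriminant 865/144, real irrational roots -5/8 + (1/24)*sqrt(865) and -5/8 - (1/24)*sqrt(865); poles of order 1, moduli -5/8 + (1/24)*sqrt(865) and 5/8 + (1/24)*sqrt(865).
Branch term (1/14)*log(1 - λ/(1/9)): its argument vanishes at λ = 1/9, a logarithmic branch point, modulus 1/9.
The radius of convergence is the smallest modulus among the singular points: 1/9.

The radius of convergence is 1/9.


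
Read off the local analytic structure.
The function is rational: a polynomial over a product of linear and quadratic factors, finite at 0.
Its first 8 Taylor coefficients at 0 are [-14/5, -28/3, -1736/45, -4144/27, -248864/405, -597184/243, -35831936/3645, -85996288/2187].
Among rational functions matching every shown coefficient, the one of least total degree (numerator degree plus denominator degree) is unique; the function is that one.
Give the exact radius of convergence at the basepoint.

The radius of convergence is 1/4.

No rational of total degree below 2 reproduces all 8 coefficients; solving the [0/2] Pade equations on them gives f(w) = 21/(20*(w - 1/4)*(w + 3/2)), whose expansion matches every shown term.
Denominator factor (w - 1/4): pole of order 1 at 1/4, modulus 1/4.
Denominator factor (w + 3/2): pole of order 1 at -3/2, modulus 3/2.
The radius of convergence is the smallest modulus among the singular points: 1/4.
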